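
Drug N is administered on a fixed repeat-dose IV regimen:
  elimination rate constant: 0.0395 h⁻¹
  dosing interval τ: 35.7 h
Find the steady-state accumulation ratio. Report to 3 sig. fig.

1.32

e^(−kτ) = e^(−0.03950 × 35.7) = 0.2441
Accumulation ratio R = 1 / (1 − e^(−kτ)) = 1 / (1 − 0.2441) = 1.323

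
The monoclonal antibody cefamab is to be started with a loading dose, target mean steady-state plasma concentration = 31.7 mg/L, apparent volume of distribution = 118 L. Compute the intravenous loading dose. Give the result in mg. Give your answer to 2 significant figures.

3700 mg

LD = Css × Vd = 31.7 × 118 = 3741 mg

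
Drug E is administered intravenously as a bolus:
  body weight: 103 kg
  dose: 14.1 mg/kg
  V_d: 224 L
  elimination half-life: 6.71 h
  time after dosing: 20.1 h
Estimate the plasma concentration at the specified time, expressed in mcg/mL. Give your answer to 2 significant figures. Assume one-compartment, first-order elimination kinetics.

Total dose = 14.1 × 103 = 1452 mg
C₀ = Dose / Vd = 1452 / 224 = 6.482 mg/L
k = ln2 / t½ = 0.693147 / 6.71 = 0.1033 h⁻¹
C = C₀ · e^(−k·t) = 6.482 × e^(−0.1033 × 20.1)
  = 6.482 × 0.1254 = 0.8128 mg/L
(0.8128 mg/L = 0.8128 mcg/mL)

0.81 mcg/mL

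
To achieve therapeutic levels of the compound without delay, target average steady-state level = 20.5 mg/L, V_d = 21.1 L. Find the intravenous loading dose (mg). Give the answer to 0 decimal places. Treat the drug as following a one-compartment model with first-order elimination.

433 mg

LD = Css × Vd = 20.5 × 21.1 = 432.6 mg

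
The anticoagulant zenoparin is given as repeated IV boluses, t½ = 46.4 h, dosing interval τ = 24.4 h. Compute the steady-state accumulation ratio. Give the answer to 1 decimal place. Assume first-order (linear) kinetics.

k = ln2 / t½ = 0.693147 / 46.4 = 0.01494 h⁻¹
e^(−kτ) = e^(−0.01494 × 24.4) = 0.6945
Accumulation ratio R = 1 / (1 − e^(−kτ)) = 1 / (1 − 0.6945) = 3.273

3.3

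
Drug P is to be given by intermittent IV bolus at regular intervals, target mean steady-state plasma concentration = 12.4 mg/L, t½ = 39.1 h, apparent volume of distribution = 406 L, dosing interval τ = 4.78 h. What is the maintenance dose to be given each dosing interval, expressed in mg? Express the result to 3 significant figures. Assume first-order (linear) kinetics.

427 mg

k = ln2 / t½ = 0.693147 / 39.1 = 0.01773 h⁻¹
CL = k × Vd = 0.01773 × 406 = 7.198 L/h
At steady state, Dose/τ = Css × CL.
Dose = Css × CL × τ = 12.4 × 7.198 × 4.78 = 426.6 mg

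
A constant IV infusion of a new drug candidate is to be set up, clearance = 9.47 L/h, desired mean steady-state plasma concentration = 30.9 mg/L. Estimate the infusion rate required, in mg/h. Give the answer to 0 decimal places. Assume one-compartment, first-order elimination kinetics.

293 mg/h

At steady state, infusion rate R₀ = Css × CL = 30.9 × 9.470 = 292.6 mg/h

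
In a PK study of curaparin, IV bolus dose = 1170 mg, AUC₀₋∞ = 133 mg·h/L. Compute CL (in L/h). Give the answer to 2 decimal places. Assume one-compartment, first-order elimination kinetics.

CL = Dose / AUC = 1170 / 133 = 8.797 L/h

8.80 L/h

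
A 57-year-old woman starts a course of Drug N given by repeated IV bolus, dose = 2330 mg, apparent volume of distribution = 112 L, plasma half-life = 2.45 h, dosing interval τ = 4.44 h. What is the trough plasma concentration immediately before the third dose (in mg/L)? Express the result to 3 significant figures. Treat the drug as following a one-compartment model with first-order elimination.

7.61 mg/L

C₀ per dose = Dose / Vd = 2330 / 112 = 20.80 mg/L
k = ln2 / t½ = 0.693147 / 2.45 = 0.2829 h⁻¹
Fraction remaining after one interval: r = e^(−kτ) = e^(−0.2829 × 4.44) = 0.2848
Before dose 3, 2 doses have been given (aged 1τ, 2τ).
C_trough = C₀ × (r + r²) = 20.80 × (0.2848 + 0.08111) = 7.611 mg/L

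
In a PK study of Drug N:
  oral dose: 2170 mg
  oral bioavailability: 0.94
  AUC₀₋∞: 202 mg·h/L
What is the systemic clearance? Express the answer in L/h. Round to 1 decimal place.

10.1 L/h

CL = F·Dose / AUC = 0.94 × 2170 / 202 = 10.10 L/h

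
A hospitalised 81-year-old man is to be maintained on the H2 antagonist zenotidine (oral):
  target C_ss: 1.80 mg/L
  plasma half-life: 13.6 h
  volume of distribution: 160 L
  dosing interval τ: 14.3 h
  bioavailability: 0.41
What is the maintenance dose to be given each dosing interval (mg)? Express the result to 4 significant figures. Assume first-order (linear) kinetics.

512.0 mg

k = ln2 / t½ = 0.693147 / 13.6 = 0.05097 h⁻¹
CL = k × Vd = 0.05097 × 160 = 8.155 L/h
At steady state, F × (Dose/τ) = Css × CL.
Dose = Css × CL × τ / F = 1.80 × 8.155 × 14.3 / 0.41 = 512.0 mg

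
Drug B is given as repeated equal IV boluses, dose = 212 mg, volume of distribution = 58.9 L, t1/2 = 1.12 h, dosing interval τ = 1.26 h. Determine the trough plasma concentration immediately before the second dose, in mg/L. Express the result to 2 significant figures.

1.7 mg/L

C₀ per dose = Dose / Vd = 212 / 58.9 = 3.599 mg/L
k = ln2 / t½ = 0.693147 / 1.12 = 0.6189 h⁻¹
Fraction remaining after one interval: r = e^(−kτ) = e^(−0.6189 × 1.26) = 0.4585
Before dose 2, 1 dose has been given (aged 1τ).
C_trough = C₀ × r = 3.599 × 0.4585 = 1.650 mg/L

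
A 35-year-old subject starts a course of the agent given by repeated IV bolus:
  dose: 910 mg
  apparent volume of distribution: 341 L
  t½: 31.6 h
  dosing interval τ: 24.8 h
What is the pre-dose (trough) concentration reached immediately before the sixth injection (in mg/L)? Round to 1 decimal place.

C₀ per dose = Dose / Vd = 910 / 341 = 2.669 mg/L
k = ln2 / t½ = 0.693147 / 31.6 = 0.02194 h⁻¹
Fraction remaining after one interval: r = e^(−kτ) = e^(−0.02194 × 24.8) = 0.5804
Before dose 6, 5 doses have been given (aged 1τ, 2τ, 3τ, 4τ, 5τ).
C_trough = C₀ × (r + r² + … + r^5) = C₀ × r(1−r^5)/(1−r)
        = 2.669 × 0.5804 × (1 − 0.06586) / (1 − 0.5804) = 3.449 mg/L

3.4 mg/L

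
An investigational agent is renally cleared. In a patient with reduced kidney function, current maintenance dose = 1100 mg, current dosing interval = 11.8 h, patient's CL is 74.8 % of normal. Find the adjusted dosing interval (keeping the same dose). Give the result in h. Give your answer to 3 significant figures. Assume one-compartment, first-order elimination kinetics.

15.8 h

To keep the same average steady-state level, dosing rate must scale with clearance.
CL ratio = 74.8 / 100 = 0.7480
New interval (same dose) = 11.8 / 0.7480 = 15.78 h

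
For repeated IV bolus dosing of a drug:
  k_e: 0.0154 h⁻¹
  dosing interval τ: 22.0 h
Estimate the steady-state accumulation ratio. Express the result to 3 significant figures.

3.48

e^(−kτ) = e^(−0.01540 × 22.0) = 0.7126
Accumulation ratio R = 1 / (1 − e^(−kτ)) = 1 / (1 − 0.7126) = 3.479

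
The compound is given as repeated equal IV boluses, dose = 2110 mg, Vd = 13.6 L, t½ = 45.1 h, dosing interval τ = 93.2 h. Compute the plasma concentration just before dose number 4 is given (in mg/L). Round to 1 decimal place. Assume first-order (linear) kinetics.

C₀ per dose = Dose / Vd = 2110 / 13.6 = 155.1 mg/L
k = ln2 / t½ = 0.693147 / 45.1 = 0.01537 h⁻¹
Fraction remaining after one interval: r = e^(−kτ) = e^(−0.01537 × 93.2) = 0.2387
Before dose 4, 3 doses have been given (aged 1τ, 2τ, 3τ).
C_trough = C₀ × (r + r² + … + r^3) = C₀ × r(1−r^3)/(1−r)
        = 155.1 × 0.2387 × (1 − 0.01360) / (1 − 0.2387) = 47.97 mg/L

48.0 mg/L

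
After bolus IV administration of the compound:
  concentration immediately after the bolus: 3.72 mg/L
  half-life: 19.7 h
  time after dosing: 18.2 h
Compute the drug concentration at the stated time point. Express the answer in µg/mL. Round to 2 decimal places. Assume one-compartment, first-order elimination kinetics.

k = ln2 / t½ = 0.693147 / 19.7 = 0.03519 h⁻¹
C = C₀ · e^(−k·t) = 3.720 × e^(−0.03519 × 18.2)
  = 3.720 × 0.5271 = 1.961 mg/L
(1.961 mg/L = 1.961 µg/mL)

1.96 µg/mL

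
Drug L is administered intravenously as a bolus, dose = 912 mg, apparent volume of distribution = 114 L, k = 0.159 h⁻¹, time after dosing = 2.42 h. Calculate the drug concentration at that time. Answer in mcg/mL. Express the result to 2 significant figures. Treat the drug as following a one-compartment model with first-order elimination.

C₀ = Dose / Vd = 912.0 / 114 = 8.000 mg/L
C = C₀ · e^(−k·t) = 8.000 × e^(−0.1590 × 2.42)
  = 8.000 × 0.6806 = 5.445 mg/L
(5.445 mg/L = 5.445 mcg/mL)

5.4 mcg/mL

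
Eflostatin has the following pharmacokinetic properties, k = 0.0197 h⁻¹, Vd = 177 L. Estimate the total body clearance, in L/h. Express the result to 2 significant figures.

CL = k × Vd = 0.0197 × 177 = 3.487 L/h

3.5 L/h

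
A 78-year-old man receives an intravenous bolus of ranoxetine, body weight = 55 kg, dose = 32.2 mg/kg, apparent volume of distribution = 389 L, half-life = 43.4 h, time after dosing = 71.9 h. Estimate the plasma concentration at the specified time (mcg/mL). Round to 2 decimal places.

Total dose = 32.2 × 55 = 1771 mg
C₀ = Dose / Vd = 1771 / 389 = 4.553 mg/L
k = ln2 / t½ = 0.693147 / 43.4 = 0.01597 h⁻¹
C = C₀ · e^(−k·t) = 4.553 × e^(−0.01597 × 71.9)
  = 4.553 × 0.3172 = 1.444 mg/L
(1.444 mg/L = 1.444 mcg/mL)

1.44 mcg/mL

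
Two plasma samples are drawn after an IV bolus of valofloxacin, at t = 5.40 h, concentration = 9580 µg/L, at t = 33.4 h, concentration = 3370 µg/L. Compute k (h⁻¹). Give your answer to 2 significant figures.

k = ln(C₁/C₂) / (t₂ − t₁) = ln(9580/3370) / (33.4 − 5.40)
  = 1.045 / 28.00 = 0.03732 h⁻¹

0.037 h⁻¹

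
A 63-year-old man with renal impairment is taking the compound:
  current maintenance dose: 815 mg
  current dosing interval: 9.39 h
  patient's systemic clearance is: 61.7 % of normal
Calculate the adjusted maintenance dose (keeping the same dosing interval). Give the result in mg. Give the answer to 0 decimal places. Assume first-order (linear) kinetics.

To keep the same average steady-state level, dosing rate must scale with clearance.
CL ratio = 61.7 / 100 = 0.6170
New dose (same interval) = 815 × 0.6170 = 502.9 mg

503 mg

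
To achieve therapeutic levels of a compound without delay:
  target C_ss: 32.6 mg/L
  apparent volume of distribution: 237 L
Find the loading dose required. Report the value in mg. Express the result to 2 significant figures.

7700 mg

LD = Css × Vd = 32.6 × 237 = 7726 mg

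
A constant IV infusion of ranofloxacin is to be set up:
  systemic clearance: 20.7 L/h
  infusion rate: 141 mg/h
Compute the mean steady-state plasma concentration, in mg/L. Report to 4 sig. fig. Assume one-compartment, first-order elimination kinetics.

At steady state Css = R₀ / CL = 141 / 20.70 = 6.812 mg/L

6.812 mg/L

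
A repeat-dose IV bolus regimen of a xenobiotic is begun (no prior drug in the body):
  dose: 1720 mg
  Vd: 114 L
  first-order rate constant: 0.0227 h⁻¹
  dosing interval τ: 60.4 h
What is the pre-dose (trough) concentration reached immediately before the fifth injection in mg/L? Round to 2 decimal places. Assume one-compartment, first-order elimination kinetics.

5.11 mg/L

C₀ per dose = Dose / Vd = 1720 / 114 = 15.09 mg/L
Fraction remaining after one interval: r = e^(−kτ) = e^(−0.02270 × 60.4) = 0.2538
Before dose 5, 4 doses have been given (aged 1τ, 2τ, 3τ, 4τ).
C_trough = C₀ × (r + r² + … + r^4) = C₀ × r(1−r^4)/(1−r)
        = 15.09 × 0.2538 × (1 − 0.004149) / (1 − 0.2538) = 5.111 mg/L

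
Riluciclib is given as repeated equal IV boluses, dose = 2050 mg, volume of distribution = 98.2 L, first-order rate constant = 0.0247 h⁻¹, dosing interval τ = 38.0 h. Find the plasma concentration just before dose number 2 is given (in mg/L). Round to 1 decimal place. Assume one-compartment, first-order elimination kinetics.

8.2 mg/L

C₀ per dose = Dose / Vd = 2050 / 98.2 = 20.88 mg/L
Fraction remaining after one interval: r = e^(−kτ) = e^(−0.02470 × 38.0) = 0.3912
Before dose 2, 1 dose has been given (aged 1τ).
C_trough = C₀ × r = 20.88 × 0.3912 = 8.168 mg/L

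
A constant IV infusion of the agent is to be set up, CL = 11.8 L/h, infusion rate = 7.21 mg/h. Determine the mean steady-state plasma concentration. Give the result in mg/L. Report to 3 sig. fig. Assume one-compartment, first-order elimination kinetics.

At steady state Css = R₀ / CL = 7.21 / 11.80 = 0.6110 mg/L

0.611 mg/L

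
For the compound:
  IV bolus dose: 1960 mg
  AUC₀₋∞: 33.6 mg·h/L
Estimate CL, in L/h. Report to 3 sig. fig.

CL = Dose / AUC = 1960 / 33.6 = 58.33 L/h

58.3 L/h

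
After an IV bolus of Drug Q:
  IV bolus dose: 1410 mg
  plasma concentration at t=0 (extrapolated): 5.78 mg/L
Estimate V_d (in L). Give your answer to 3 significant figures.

Vd = Dose / C₀ = 1410 / 5.78 = 243.9 L

244 L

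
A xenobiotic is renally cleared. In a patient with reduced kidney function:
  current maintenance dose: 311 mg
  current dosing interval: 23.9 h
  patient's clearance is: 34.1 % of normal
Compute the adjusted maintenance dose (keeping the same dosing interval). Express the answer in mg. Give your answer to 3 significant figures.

106 mg

To keep the same average steady-state level, dosing rate must scale with clearance.
CL ratio = 34.1 / 100 = 0.3410
New dose (same interval) = 311 × 0.3410 = 106.1 mg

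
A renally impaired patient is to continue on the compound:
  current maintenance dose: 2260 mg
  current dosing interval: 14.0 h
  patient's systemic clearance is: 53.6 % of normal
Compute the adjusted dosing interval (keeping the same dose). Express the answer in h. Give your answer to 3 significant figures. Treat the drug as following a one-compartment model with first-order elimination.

26.1 h

To keep the same average steady-state level, dosing rate must scale with clearance.
CL ratio = 53.6 / 100 = 0.5360
New interval (same dose) = 14.0 / 0.5360 = 26.12 h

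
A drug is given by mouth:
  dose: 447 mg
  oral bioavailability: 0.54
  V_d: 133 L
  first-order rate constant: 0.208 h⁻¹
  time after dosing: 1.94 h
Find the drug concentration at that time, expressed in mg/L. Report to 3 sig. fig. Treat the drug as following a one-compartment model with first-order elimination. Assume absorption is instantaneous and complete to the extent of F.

Amount reaching circulation = F × Dose = 0.54 × 447.0 = 241.4 mg
C₀ = F·Dose / Vd = 241.4 / 133 = 1.815 mg/L
C = C₀ · e^(−k·t) = 1.815 × e^(−0.2080 × 1.94)
  = 1.815 × 0.6680 = 1.212 mg/L

1.21 mg/L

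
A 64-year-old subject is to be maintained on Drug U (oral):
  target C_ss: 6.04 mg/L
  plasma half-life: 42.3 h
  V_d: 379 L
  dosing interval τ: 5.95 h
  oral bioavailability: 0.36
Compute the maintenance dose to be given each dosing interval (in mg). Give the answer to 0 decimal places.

620 mg

k = ln2 / t½ = 0.693147 / 42.3 = 0.01639 h⁻¹
CL = k × Vd = 0.01639 × 379 = 6.212 L/h
At steady state, F × (Dose/τ) = Css × CL.
Dose = Css × CL × τ / F = 6.04 × 6.212 × 5.95 / 0.36 = 620.1 mg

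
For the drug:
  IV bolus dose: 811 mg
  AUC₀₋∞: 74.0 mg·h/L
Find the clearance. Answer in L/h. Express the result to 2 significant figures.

11 L/h

CL = Dose / AUC = 811 / 74.0 = 10.96 L/h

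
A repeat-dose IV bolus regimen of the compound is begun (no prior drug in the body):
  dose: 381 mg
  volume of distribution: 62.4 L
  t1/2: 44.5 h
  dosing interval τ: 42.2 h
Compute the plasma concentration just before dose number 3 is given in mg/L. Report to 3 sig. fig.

C₀ per dose = Dose / Vd = 381 / 62.4 = 6.106 mg/L
k = ln2 / t½ = 0.693147 / 44.5 = 0.01558 h⁻¹
Fraction remaining after one interval: r = e^(−kτ) = e^(−0.01558 × 42.2) = 0.5182
Before dose 3, 2 doses have been given (aged 1τ, 2τ).
C_trough = C₀ × (r + r²) = 6.106 × (0.5182 + 0.2685) = 4.804 mg/L

4.80 mg/L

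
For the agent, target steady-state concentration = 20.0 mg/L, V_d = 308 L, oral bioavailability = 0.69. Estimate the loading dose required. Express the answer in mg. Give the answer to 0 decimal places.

8928 mg

LD = Css × Vd / F = 20.0 × 308 / 0.69 = 8928 mg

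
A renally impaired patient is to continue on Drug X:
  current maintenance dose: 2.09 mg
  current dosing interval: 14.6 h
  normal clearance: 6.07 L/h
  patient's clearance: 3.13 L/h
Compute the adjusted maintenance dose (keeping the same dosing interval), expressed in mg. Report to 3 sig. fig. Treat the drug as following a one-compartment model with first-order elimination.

To keep the same average steady-state level, dosing rate must scale with clearance.
CL ratio = 3.13 / 6.07 = 0.5157
New dose (same interval) = 2.09 × 0.5157 = 1.078 mg

1.08 mg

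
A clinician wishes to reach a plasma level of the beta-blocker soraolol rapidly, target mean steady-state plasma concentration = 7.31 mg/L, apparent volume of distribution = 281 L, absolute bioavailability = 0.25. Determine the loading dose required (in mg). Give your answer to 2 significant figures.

8200 mg

LD = Css × Vd / F = 7.31 × 281 / 0.25 = 8216 mg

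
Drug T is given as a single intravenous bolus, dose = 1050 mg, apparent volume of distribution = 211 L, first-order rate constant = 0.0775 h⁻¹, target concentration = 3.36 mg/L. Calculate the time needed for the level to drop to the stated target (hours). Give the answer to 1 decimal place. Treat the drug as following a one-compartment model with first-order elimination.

5.1 h

C₀ = Dose / Vd = 1050 / 211 = 4.976 mg/L
t = ln(C₀ / C) / k = ln(4.976 / 3.36) / 0.07750
  = ln(1.481) / 0.07750 = 0.3927 / 0.07750 = 5.067 h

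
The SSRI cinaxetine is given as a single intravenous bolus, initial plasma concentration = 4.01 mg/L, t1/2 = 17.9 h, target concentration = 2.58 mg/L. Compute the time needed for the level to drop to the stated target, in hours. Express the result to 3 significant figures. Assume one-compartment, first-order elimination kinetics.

k = ln2 / t½ = 0.693147 / 17.9 = 0.03872 h⁻¹
t = ln(C₀ / C) / k = ln(4.010 / 2.58) / 0.03872
  = ln(1.554) / 0.03872 = 0.4408 / 0.03872 = 11.38 h

11.4 h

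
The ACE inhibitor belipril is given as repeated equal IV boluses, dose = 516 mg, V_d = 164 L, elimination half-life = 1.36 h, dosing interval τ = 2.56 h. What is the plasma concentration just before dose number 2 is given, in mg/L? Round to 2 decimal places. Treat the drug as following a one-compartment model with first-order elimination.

C₀ per dose = Dose / Vd = 516 / 164 = 3.146 mg/L
k = ln2 / t½ = 0.693147 / 1.36 = 0.5097 h⁻¹
Fraction remaining after one interval: r = e^(−kτ) = e^(−0.5097 × 2.56) = 0.2712
Before dose 2, 1 dose has been given (aged 1τ).
C_trough = C₀ × r = 3.146 × 0.2712 = 0.8532 mg/L

0.85 mg/L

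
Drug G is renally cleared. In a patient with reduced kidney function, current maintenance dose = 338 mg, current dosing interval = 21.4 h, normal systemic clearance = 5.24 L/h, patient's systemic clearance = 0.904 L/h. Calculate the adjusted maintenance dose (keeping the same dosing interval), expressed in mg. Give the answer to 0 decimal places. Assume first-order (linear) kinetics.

To keep the same average steady-state level, dosing rate must scale with clearance.
CL ratio = 0.904 / 5.24 = 0.1725
New dose (same interval) = 338 × 0.1725 = 58.31 mg

58 mg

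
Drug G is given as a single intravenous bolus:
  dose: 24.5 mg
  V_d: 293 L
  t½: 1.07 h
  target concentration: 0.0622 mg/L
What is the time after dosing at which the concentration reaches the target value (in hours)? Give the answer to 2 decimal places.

C₀ = Dose / Vd = 24.50 / 293 = 0.08362 mg/L
k = ln2 / t½ = 0.693147 / 1.07 = 0.6478 h⁻¹
t = ln(C₀ / C) / k = ln(0.08362 / 0.0622) / 0.6478
  = ln(1.344) / 0.6478 = 0.2957 / 0.6478 = 0.4565 h

0.46 h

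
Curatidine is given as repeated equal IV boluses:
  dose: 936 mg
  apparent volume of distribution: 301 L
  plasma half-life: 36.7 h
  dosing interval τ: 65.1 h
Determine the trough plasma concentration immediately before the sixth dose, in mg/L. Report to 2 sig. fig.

1.3 mg/L

C₀ per dose = Dose / Vd = 936 / 301 = 3.110 mg/L
k = ln2 / t½ = 0.693147 / 36.7 = 0.01889 h⁻¹
Fraction remaining after one interval: r = e^(−kτ) = e^(−0.01889 × 65.1) = 0.2924
Before dose 6, 5 doses have been given (aged 1τ, 2τ, 3τ, 4τ, 5τ).
C_trough = C₀ × (r + r² + … + r^5) = C₀ × r(1−r^5)/(1−r)
        = 3.110 × 0.2924 × (1 − 0.002137) / (1 − 0.2924) = 1.282 mg/L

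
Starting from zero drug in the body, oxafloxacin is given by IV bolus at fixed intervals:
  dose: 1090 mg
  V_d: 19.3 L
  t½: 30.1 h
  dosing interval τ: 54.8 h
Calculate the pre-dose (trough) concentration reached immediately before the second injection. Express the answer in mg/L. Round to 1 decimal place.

16.0 mg/L

C₀ per dose = Dose / Vd = 1090 / 19.3 = 56.48 mg/L
k = ln2 / t½ = 0.693147 / 30.1 = 0.02303 h⁻¹
Fraction remaining after one interval: r = e^(−kτ) = e^(−0.02303 × 54.8) = 0.2831
Before dose 2, 1 dose has been given (aged 1τ).
C_trough = C₀ × r = 56.48 × 0.2831 = 15.99 mg/L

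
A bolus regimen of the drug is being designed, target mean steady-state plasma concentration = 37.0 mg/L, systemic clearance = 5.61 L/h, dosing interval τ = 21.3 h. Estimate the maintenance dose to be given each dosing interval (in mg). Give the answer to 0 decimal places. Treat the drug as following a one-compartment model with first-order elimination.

At steady state, Dose/τ = Css × CL.
Dose = Css × CL × τ = 37.0 × 5.610 × 21.3 = 4421 mg

4421 mg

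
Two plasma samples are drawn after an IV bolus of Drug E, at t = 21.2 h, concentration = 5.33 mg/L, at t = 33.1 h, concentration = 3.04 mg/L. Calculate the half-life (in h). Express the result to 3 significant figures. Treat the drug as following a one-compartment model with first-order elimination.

14.7 h

k = ln(C₁/C₂) / (t₂ − t₁) = ln(5.33/3.04) / (33.1 − 21.2)
  = 0.5615 / 11.90 = 0.04718 h⁻¹
t½ = ln2 / k = 0.693147 / 0.04718 = 14.69 h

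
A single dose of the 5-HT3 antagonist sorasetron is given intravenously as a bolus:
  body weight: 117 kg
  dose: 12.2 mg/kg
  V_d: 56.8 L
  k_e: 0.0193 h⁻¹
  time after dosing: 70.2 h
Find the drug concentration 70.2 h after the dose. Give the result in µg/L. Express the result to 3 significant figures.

Total dose = 12.2 × 117 = 1427 mg
C₀ = Dose / Vd = 1427 / 56.8 = 25.12 mg/L
C = C₀ · e^(−k·t) = 25.12 × e^(−0.01930 × 70.2)
  = 25.12 × 0.2580 = 6.481 mg/L
Convert: 6.481 mg/L × 1000 = 6481 µg/L

6480 µg/L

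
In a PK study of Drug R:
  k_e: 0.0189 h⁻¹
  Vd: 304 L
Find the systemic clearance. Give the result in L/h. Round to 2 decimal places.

CL = k × Vd = 0.0189 × 304 = 5.746 L/h

5.75 L/h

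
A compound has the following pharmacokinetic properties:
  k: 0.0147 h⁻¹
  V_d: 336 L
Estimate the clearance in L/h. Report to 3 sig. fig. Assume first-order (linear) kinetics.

4.94 L/h

CL = k × Vd = 0.0147 × 336 = 4.939 L/h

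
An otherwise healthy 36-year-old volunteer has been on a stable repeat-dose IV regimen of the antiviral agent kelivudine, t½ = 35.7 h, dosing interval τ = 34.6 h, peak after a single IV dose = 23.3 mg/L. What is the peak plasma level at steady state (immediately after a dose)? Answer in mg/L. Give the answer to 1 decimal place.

47.6 mg/L

k = ln2 / t½ = 0.693147 / 35.7 = 0.01942 h⁻¹
e^(−kτ) = e^(−0.01942 × 34.6) = 0.5107
Accumulation ratio R = 1 / (1 − e^(−kτ)) = 1 / (1 − 0.5107) = 2.044
Steady-state peak = C₀ × R = 23.3 × 2.044 = 47.63 mg/L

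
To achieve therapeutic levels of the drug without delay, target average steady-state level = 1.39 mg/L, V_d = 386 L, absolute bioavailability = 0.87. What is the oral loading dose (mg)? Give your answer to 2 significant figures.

620 mg

LD = Css × Vd / F = 1.39 × 386 / 0.87 = 616.7 mg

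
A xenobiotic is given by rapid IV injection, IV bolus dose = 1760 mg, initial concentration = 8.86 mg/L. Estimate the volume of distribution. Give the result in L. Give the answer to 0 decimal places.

Vd = Dose / C₀ = 1760 / 8.86 = 198.6 L

199 L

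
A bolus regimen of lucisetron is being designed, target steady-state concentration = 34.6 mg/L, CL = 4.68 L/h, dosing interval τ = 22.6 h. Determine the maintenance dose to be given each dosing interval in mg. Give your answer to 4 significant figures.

At steady state, Dose/τ = Css × CL.
Dose = Css × CL × τ = 34.6 × 4.680 × 22.6 = 3660 mg

3660 mg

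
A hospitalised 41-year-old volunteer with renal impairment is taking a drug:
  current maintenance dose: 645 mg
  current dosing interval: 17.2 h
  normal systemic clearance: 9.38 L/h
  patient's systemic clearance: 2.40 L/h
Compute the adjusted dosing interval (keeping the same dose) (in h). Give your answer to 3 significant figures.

67.2 h

To keep the same average steady-state level, dosing rate must scale with clearance.
CL ratio = 2.40 / 9.38 = 0.2559
New interval (same dose) = 17.2 / 0.2559 = 67.21 h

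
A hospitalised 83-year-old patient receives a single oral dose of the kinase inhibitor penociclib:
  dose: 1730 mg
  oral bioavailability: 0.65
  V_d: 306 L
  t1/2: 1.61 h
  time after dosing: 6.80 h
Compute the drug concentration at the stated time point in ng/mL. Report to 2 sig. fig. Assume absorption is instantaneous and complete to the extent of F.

200 ng/mL

Amount reaching circulation = F × Dose = 0.65 × 1730 = 1125 mg
C₀ = F·Dose / Vd = 1125 / 306 = 3.676 mg/L
k = ln2 / t½ = 0.693147 / 1.61 = 0.4305 h⁻¹
C = C₀ · e^(−k·t) = 3.676 × e^(−0.4305 × 6.80)
  = 3.676 × 0.05354 = 0.1968 mg/L
Convert: 0.1968 mg/L × 1000 = 196.8 ng/mL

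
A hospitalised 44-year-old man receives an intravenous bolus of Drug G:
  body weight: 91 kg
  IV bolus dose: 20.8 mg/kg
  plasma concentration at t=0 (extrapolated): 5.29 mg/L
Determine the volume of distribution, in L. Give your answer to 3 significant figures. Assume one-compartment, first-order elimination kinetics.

Dose = 20.8 × 91 = 1893 mg
Vd = Dose / C₀ = 1893 / 5.29 = 357.8 L

358 L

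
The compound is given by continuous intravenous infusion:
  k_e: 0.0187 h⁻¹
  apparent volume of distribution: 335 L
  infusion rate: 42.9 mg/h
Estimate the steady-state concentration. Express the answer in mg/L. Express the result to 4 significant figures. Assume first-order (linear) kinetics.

6.848 mg/L

CL = k × Vd = 0.01870 × 335 = 6.265 L/h
At steady state Css = R₀ / CL = 42.9 / 6.265 = 6.848 mg/L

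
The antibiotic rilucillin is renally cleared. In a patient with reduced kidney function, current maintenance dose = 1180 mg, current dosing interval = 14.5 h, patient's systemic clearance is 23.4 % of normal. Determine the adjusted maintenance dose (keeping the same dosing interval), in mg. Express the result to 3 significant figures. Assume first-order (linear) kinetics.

276 mg

To keep the same average steady-state level, dosing rate must scale with clearance.
CL ratio = 23.4 / 100 = 0.2340
New dose (same interval) = 1180 × 0.2340 = 276.1 mg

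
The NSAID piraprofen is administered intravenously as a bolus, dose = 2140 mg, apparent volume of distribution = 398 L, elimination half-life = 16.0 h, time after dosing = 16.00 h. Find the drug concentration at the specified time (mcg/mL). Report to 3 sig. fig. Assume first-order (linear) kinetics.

2.69 mcg/mL

C₀ = Dose / Vd = 2140 / 398 = 5.377 mg/L
k = ln2 / t½ = 0.693147 / 16.0 = 0.04332 h⁻¹
t / t½ = 16.00 / 16.0 = 1 half-lives
C = C₀ × (1/2)^1 = 5.377 × 0.5000 = 2.689 mg/L
(2.689 mg/L = 2.689 mcg/mL)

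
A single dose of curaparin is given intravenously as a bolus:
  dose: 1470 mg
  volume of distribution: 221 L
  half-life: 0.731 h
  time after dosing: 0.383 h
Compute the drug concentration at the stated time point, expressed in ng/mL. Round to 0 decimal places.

C₀ = Dose / Vd = 1470 / 221 = 6.652 mg/L
k = ln2 / t½ = 0.693147 / 0.731 = 0.9482 h⁻¹
C = C₀ · e^(−k·t) = 6.652 × e^(−0.9482 × 0.383)
  = 6.652 × 0.6955 = 4.626 mg/L
Convert: 4.626 mg/L × 1000 = 4626 ng/mL

4626 ng/mL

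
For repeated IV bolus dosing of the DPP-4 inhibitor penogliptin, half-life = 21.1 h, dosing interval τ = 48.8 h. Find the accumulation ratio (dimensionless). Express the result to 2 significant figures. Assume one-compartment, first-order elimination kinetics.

k = ln2 / t½ = 0.693147 / 21.1 = 0.03285 h⁻¹
e^(−kτ) = e^(−0.03285 × 48.8) = 0.2013
Accumulation ratio R = 1 / (1 − e^(−kτ)) = 1 / (1 − 0.2013) = 1.252

1.3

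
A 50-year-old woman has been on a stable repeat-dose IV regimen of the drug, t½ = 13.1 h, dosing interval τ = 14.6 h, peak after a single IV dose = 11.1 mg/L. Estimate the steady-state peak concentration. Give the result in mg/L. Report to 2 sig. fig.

k = ln2 / t½ = 0.693147 / 13.1 = 0.05291 h⁻¹
e^(−kτ) = e^(−0.05291 × 14.6) = 0.4619
Accumulation ratio R = 1 / (1 − e^(−kτ)) = 1 / (1 − 0.4619) = 1.858
Steady-state peak = C₀ × R = 11.1 × 1.858 = 20.62 mg/L

21 mg/L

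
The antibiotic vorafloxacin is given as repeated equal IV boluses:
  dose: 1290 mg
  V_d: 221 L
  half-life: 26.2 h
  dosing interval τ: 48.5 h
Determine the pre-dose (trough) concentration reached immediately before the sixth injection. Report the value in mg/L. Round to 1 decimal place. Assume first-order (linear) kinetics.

2.2 mg/L

C₀ per dose = Dose / Vd = 1290 / 221 = 5.837 mg/L
k = ln2 / t½ = 0.693147 / 26.2 = 0.02646 h⁻¹
Fraction remaining after one interval: r = e^(−kτ) = e^(−0.02646 × 48.5) = 0.2771
Before dose 6, 5 doses have been given (aged 1τ, 2τ, 3τ, 4τ, 5τ).
C_trough = C₀ × (r + r² + … + r^5) = C₀ × r(1−r^5)/(1−r)
        = 5.837 × 0.2771 × (1 − 0.001634) / (1 − 0.2771) = 2.234 mg/L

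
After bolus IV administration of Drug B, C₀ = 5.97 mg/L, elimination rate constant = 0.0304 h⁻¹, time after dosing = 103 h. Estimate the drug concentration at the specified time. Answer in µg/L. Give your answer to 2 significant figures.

C = C₀ · e^(−k·t) = 5.970 × e^(−0.03040 × 103)
  = 5.970 × 0.04367 = 0.2607 mg/L
Convert: 0.2607 mg/L × 1000 = 260.7 µg/L

260 µg/L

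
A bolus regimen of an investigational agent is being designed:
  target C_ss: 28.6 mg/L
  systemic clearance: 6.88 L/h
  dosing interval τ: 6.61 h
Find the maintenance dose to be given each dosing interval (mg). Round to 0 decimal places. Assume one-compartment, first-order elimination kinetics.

1301 mg

At steady state, Dose/τ = Css × CL.
Dose = Css × CL × τ = 28.6 × 6.880 × 6.61 = 1301 mg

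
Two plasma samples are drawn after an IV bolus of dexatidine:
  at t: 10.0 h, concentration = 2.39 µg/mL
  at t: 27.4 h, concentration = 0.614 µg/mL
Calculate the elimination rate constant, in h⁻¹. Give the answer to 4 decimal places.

k = ln(C₁/C₂) / (t₂ − t₁) = ln(2.39/0.614) / (27.4 − 10.0)
  = 1.359 / 17.40 = 0.07810 h⁻¹

0.0781 h⁻¹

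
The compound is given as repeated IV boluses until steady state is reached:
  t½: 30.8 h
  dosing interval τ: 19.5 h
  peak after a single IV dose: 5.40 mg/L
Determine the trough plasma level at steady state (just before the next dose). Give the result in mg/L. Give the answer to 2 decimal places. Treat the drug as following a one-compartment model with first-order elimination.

k = ln2 / t½ = 0.693147 / 30.8 = 0.02250 h⁻¹
e^(−kτ) = e^(−0.02250 × 19.5) = 0.6448
Accumulation ratio R = 1 / (1 − e^(−kτ)) = 1 / (1 − 0.6448) = 2.815
Steady-state trough = C₀ × R × e^(−kτ) = 5.40 × 2.815 × 0.6448 = 9.802 mg/L

9.80 mg/L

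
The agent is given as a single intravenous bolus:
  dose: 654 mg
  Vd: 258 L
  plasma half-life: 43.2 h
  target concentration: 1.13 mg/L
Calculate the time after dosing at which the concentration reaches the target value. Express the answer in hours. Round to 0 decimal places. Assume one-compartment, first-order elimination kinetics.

C₀ = Dose / Vd = 654.0 / 258 = 2.535 mg/L
k = ln2 / t½ = 0.693147 / 43.2 = 0.01605 h⁻¹
t = ln(C₀ / C) / k = ln(2.535 / 1.13) / 0.01605
  = ln(2.243) / 0.01605 = 0.8078 / 0.01605 = 50.33 h

50 h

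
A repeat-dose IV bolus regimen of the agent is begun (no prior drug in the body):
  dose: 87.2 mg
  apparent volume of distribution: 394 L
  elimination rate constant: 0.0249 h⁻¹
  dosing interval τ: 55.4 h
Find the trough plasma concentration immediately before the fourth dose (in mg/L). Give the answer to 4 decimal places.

0.0733 mg/L

C₀ per dose = Dose / Vd = 87.2 / 394 = 0.2213 mg/L
Fraction remaining after one interval: r = e^(−kτ) = e^(−0.02490 × 55.4) = 0.2517
Before dose 4, 3 doses have been given (aged 1τ, 2τ, 3τ).
C_trough = C₀ × (r + r² + … + r^3) = C₀ × r(1−r^3)/(1−r)
        = 0.2213 × 0.2517 × (1 − 0.01595) / (1 − 0.2517) = 0.07325 mg/L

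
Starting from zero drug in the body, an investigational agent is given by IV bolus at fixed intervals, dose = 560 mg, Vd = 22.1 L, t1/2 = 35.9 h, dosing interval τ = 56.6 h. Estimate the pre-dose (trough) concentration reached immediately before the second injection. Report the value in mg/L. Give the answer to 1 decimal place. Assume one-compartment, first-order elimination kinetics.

C₀ per dose = Dose / Vd = 560 / 22.1 = 25.34 mg/L
k = ln2 / t½ = 0.693147 / 35.9 = 0.01931 h⁻¹
Fraction remaining after one interval: r = e^(−kτ) = e^(−0.01931 × 56.6) = 0.3352
Before dose 2, 1 dose has been given (aged 1τ).
C_trough = C₀ × r = 25.34 × 0.3352 = 8.494 mg/L

8.5 mg/L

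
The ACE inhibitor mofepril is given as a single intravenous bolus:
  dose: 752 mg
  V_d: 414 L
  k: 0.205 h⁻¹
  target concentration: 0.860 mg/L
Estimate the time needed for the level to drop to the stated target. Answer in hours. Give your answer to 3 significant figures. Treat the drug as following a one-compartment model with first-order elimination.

C₀ = Dose / Vd = 752.0 / 414 = 1.816 mg/L
t = ln(C₀ / C) / k = ln(1.816 / 0.860) / 0.2050
  = ln(2.112) / 0.2050 = 0.7476 / 0.2050 = 3.647 h

3.65 h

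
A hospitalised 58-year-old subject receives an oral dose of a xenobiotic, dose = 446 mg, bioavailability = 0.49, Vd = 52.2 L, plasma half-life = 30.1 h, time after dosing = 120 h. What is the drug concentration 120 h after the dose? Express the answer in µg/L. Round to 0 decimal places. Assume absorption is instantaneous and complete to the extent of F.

264 µg/L

Amount reaching circulation = F × Dose = 0.49 × 446.0 = 218.5 mg
C₀ = F·Dose / Vd = 218.5 / 52.2 = 4.186 mg/L
k = ln2 / t½ = 0.693147 / 30.1 = 0.02303 h⁻¹
C = C₀ · e^(−k·t) = 4.186 × e^(−0.02303 × 120)
  = 4.186 × 0.06306 = 0.2640 mg/L
Convert: 0.2640 mg/L × 1000 = 264.0 µg/L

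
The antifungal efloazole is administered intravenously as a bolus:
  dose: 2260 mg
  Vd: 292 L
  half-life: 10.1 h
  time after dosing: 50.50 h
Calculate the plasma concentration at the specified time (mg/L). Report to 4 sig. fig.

0.2419 mg/L

C₀ = Dose / Vd = 2260 / 292 = 7.740 mg/L
k = ln2 / t½ = 0.693147 / 10.1 = 0.06863 h⁻¹
t / t½ = 50.50 / 10.1 = 5 half-lives
C = C₀ × (1/2)^5 = 7.740 × 0.03125 = 0.2419 mg/L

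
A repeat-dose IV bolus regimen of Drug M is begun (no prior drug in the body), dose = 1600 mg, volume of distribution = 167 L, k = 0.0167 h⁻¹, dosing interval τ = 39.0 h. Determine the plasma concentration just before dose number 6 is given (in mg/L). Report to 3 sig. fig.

10.0 mg/L

C₀ per dose = Dose / Vd = 1600 / 167 = 9.581 mg/L
Fraction remaining after one interval: r = e^(−kτ) = e^(−0.01670 × 39.0) = 0.5214
Before dose 6, 5 doses have been given (aged 1τ, 2τ, 3τ, 4τ, 5τ).
C_trough = C₀ × (r + r² + … + r^5) = C₀ × r(1−r^5)/(1−r)
        = 9.581 × 0.5214 × (1 − 0.03853) / (1 − 0.5214) = 10.04 mg/L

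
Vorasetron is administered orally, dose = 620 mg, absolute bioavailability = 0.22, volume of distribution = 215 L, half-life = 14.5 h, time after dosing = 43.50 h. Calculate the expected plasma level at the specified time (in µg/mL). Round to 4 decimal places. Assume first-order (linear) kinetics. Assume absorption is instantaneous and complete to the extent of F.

0.0793 µg/mL

Amount reaching circulation = F × Dose = 0.22 × 620.0 = 136.4 mg
C₀ = F·Dose / Vd = 136.4 / 215 = 0.6344 mg/L
k = ln2 / t½ = 0.693147 / 14.5 = 0.04780 h⁻¹
t / t½ = 43.50 / 14.5 = 3 half-lives
C = C₀ × (1/2)^3 = 0.6344 × 0.1250 = 0.07930 mg/L
(0.07930 mg/L = 0.07930 µg/mL)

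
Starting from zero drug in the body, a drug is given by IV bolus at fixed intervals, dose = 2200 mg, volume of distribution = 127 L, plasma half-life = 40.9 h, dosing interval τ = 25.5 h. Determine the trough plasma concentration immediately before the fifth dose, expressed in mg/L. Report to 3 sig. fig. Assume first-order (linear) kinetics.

C₀ per dose = Dose / Vd = 2200 / 127 = 17.32 mg/L
k = ln2 / t½ = 0.693147 / 40.9 = 0.01695 h⁻¹
Fraction remaining after one interval: r = e^(−kτ) = e^(−0.01695 × 25.5) = 0.6491
Before dose 5, 4 doses have been given (aged 1τ, 2τ, 3τ, 4τ).
C_trough = C₀ × (r + r² + … + r^4) = C₀ × r(1−r^4)/(1−r)
        = 17.32 × 0.6491 × (1 − 0.1775) / (1 − 0.6491) = 26.35 mg/L

26.4 mg/L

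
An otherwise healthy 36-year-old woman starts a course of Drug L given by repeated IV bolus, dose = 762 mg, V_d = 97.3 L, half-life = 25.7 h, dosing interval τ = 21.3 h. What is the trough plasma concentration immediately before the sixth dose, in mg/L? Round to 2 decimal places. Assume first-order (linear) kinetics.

C₀ per dose = Dose / Vd = 762 / 97.3 = 7.831 mg/L
k = ln2 / t½ = 0.693147 / 25.7 = 0.02697 h⁻¹
Fraction remaining after one interval: r = e^(−kτ) = e^(−0.02697 × 21.3) = 0.5630
Before dose 6, 5 doses have been given (aged 1τ, 2τ, 3τ, 4τ, 5τ).
C_trough = C₀ × (r + r² + … + r^5) = C₀ × r(1−r^5)/(1−r)
        = 7.831 × 0.5630 × (1 − 0.05656) / (1 − 0.5630) = 9.518 mg/L

9.52 mg/L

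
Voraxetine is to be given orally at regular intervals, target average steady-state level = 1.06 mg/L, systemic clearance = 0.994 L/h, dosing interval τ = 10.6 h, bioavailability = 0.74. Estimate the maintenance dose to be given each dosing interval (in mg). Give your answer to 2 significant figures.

15 mg

At steady state, F × (Dose/τ) = Css × CL.
Dose = Css × CL × τ / F = 1.06 × 0.9940 × 10.6 / 0.74 = 15.09 mg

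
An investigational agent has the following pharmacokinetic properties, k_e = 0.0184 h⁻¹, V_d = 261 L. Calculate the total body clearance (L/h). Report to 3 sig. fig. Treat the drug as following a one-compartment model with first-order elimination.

CL = k × Vd = 0.0184 × 261 = 4.802 L/h

4.80 L/h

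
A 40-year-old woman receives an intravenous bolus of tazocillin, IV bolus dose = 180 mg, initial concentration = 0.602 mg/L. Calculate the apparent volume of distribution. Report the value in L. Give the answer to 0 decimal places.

299 L

Vd = Dose / C₀ = 180.0 / 0.602 = 299.0 L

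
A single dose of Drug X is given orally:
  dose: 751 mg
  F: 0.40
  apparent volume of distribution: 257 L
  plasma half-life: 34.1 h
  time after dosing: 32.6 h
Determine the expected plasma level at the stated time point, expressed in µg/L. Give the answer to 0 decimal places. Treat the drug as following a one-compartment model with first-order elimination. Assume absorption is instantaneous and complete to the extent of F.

Amount reaching circulation = F × Dose = 0.40 × 751.0 = 300.4 mg
C₀ = F·Dose / Vd = 300.4 / 257 = 1.169 mg/L
k = ln2 / t½ = 0.693147 / 34.1 = 0.02033 h⁻¹
C = C₀ · e^(−k·t) = 1.169 × e^(−0.02033 × 32.6)
  = 1.169 × 0.5154 = 0.6025 mg/L
Convert: 0.6025 mg/L × 1000 = 602.5 µg/L

603 µg/L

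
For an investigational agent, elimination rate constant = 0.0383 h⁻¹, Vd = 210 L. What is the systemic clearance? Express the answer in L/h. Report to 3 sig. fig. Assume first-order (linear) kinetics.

CL = k × Vd = 0.0383 × 210 = 8.043 L/h

8.04 L/h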